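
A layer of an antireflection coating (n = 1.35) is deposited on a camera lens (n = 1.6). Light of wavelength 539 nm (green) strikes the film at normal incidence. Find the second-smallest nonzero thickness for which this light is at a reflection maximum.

Ray reflecting at the top interface goes from n = 1.0 toward n = 1.35: a half-wave phase shift.
Bottom surface (1.35 → 1.6): reflection off a higher-index medium gives a half-wave phase shift.
The two reflections carry the same phase change, so no net offset.
With no net inversion, constructive interference in reflection requires 2 n t = m λ.
The second-smallest nonzero thickness corresponds to m = 2: t = m λ / (2 n) = 2.00 × 539 / (2 × 1.35) = 399 nm.

399 nm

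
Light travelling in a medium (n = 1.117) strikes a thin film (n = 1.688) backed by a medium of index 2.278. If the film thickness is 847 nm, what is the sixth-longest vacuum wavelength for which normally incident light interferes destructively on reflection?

Ray reflecting at the top interface goes from n = 1.117 toward n = 1.688: a half-wave phase shift.
Ray reflecting at the bottom interface goes from n = 1.688 toward n = 2.278: a half-wave phase shift.
The two reflections carry the same phase change, so no net offset.
For weak reflection here: 2 n t = (m + ½) λ.
λ = 2 n t / (m + ½). The sixth-longest wavelength is m = 5: λ = 2 × 1.688 × 847 / 5.50 = 520 nm.

520 nm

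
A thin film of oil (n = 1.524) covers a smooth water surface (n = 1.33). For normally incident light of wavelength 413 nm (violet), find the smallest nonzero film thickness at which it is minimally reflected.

Ray reflecting at the top interface goes from n = 1.0 toward n = 1.524: a half-wave phase shift.
Ray reflecting at the bottom interface goes from n = 1.524 toward n = 1.33: no phase shift.
The two reflections differ by half a wavelength.
With one net inversion, destructive interference in reflection requires 2 n t = m λ.
Minimum nonzero at m = 1: t = λ / (2 n) = 413 / (2 × 1.524) = 135 nm.

135 nm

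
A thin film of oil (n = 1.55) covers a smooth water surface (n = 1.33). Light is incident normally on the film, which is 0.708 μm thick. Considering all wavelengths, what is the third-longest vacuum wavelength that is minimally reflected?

Top surface (1.0 → 1.55): reflection off a higher-index medium gives a half-wave phase shift.
At the lower boundary (n = 1.55 to n = 1.33) the reflected ray undergoes no phase shift.
Exactly one π shift → a net half-wave offset.
For dark reflection here: 2 n t = m λ.
λ = 2 n t / m. The third-longest wavelength is m = 3: λ = 2 × 1.55 × 708 / 3.00 = 732 nm.

732 nm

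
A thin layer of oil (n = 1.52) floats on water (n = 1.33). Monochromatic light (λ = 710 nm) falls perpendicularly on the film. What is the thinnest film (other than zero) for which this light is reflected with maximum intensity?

117 nm

Top surface (1.0 → 1.52): reflection off a higher-index medium gives a half-wave phase shift.
At the lower boundary (n = 1.52 to n = 1.33) the reflected ray undergoes no phase shift.
Exactly one π shift → a net half-wave offset.
With one net inversion, constructive interference in reflection requires 2 n t = (m + ½) λ.
Minimum at m = 0: t = λ / (4 n) = 710 / (4 × 1.52) = 117 nm.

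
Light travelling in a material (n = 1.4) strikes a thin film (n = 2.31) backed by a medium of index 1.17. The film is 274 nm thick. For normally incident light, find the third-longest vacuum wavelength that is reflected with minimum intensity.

Ray reflecting at the top interface goes from n = 1.4 toward n = 2.31: a half-wave phase shift.
Bottom surface (2.31 → 1.17): reflection off a lower-index medium gives no phase shift.
The two reflections differ by half a wavelength.
With one net inversion, destructive interference in reflection requires 2 n t = m λ.
λ = 2 n t / m. The third-longest wavelength is m = 3: λ = 2 × 2.31 × 274 / 3.00 = 422 nm.

422 nm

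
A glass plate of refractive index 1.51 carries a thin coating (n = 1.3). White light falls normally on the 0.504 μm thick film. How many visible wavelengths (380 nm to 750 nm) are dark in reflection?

1

Top surface (1.0 → 1.3): reflection off a higher-index medium gives a half-wave phase shift.
Ray reflecting at the bottom interface goes from n = 1.3 toward n = 1.51: a half-wave phase shift.
Zero or two π shifts → no net half-wave offset.
So the condition for destructive reflection is 2 n t = (m + ½) λ.
λ = 2 n t / (m + ½) = 1310 / (m + ½) nm.
m=1: 874 nm (IR); m=2: 524 nm (visible); m=3: 374 nm (UV).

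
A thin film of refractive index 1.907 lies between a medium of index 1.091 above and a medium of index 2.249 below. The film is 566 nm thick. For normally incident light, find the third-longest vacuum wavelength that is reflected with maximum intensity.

Top surface (1.091 → 1.907): reflection off a higher-index medium gives a half-wave phase shift.
At the lower boundary (n = 1.907 to n = 2.249) the reflected ray undergoes a half-wave phase shift.
Zero or two π shifts → no net half-wave offset.
With no net inversion, constructive interference in reflection requires 2 n t = m λ.
λ = 2 n t / m. The third-longest wavelength is m = 3: λ = 2 × 1.907 × 566 / 3.00 = 720 nm.

720 nm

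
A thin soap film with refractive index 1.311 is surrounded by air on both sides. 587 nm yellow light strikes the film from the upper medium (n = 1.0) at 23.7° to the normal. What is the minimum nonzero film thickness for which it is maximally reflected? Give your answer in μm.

Top surface (1.0 → 1.311): reflection off a higher-index medium gives a half-wave phase shift.
Bottom surface (1.311 → 1.0): reflection off a lower-index medium gives no phase shift.
Exactly one π shift → a net half-wave offset.
For strong reflection here: 2 n t cos θ_r = (m + ½) λ.
Snell's law: 1.0 sin 23.7° = 1.311 sin θ_r → sin θ_r = 0.307, cos θ_r = 0.952.
Minimum at m = 0: t = λ / (4 n cos θ_r) = 587 / (4 × 1.311 × 0.952) = 118 nm.

0.118 μm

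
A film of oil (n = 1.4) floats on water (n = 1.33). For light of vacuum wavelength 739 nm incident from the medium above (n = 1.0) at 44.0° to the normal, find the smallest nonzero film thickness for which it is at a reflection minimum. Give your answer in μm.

0.304 μm

Top surface (1.0 → 1.4): reflection off a higher-index medium gives a half-wave phase shift.
At the lower boundary (n = 1.4 to n = 1.33) the reflected ray undergoes no phase shift.
The two reflections differ by half a wavelength.
So the condition for destructive reflection is 2 n t cos θ_r = m λ.
Snell's law: 1.0 sin 44.0° = 1.4 sin θ_r → sin θ_r = 0.496, cos θ_r = 0.868.
Minimum nonzero at m = 1: t = λ / (2 n cos θ_r) = 739 / (2 × 1.4 × 0.868) = 304 nm.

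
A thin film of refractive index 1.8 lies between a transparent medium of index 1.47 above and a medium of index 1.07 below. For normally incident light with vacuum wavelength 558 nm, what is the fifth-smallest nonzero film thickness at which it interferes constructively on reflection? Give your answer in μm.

Top surface (1.47 → 1.8): reflection off a higher-index medium gives a half-wave phase shift.
Ray reflecting at the bottom interface goes from n = 1.8 toward n = 1.07: no phase shift.
Exactly one π shift → a net half-wave offset.
With one net inversion, constructive interference in reflection requires 2 n t = (m + ½) λ.
The fifth-smallest nonzero thickness corresponds to m = 4: t = (m + ½) λ / (2 n) = 4.50 × 558 / (2 × 1.8) = 698 nm.

0.698 μm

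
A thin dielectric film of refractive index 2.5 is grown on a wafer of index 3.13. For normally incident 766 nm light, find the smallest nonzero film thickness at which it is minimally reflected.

At the upper boundary (n = 1.0 to n = 2.5) the reflected ray undergoes a half-wave phase shift.
Ray reflecting at the bottom interface goes from n = 2.5 toward n = 3.13: a half-wave phase shift.
Net: no relative phase inversion (both shifts match).
With no net inversion, destructive interference in reflection requires 2 n t = (m + ½) λ.
Minimum at m = 0: t = λ / (4 n) = 766 / (4 × 2.5) = 76.6 nm.

76.6 nm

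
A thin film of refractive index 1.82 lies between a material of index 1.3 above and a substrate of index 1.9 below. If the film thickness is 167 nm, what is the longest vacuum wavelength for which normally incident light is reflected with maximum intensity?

608 nm

At the upper boundary (n = 1.3 to n = 1.82) the reflected ray undergoes a half-wave phase shift.
Bottom surface (1.82 → 1.9): reflection off a higher-index medium gives a half-wave phase shift.
Net: no relative phase inversion (both shifts match).
With no net inversion, constructive interference in reflection requires 2 n t = m λ.
λ = 2 n t / m. The longest wavelength is m = 1: λ = 2 × 1.82 × 167 / 1.00 = 608 nm.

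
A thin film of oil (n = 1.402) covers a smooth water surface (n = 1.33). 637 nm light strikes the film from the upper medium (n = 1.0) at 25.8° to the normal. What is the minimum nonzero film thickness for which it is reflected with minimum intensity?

239 nm

Ray reflecting at the top interface goes from n = 1.0 toward n = 1.402: a half-wave phase shift.
Ray reflecting at the bottom interface goes from n = 1.402 toward n = 1.33: no phase shift.
The two reflections differ by half a wavelength.
For weak reflection here: 2 n t cos θ_r = m λ.
Snell's law: 1.0 sin 25.8° = 1.402 sin θ_r → sin θ_r = 0.310, cos θ_r = 0.951.
Minimum nonzero at m = 1: t = λ / (2 n cos θ_r) = 637 / (2 × 1.402 × 0.951) = 239 nm.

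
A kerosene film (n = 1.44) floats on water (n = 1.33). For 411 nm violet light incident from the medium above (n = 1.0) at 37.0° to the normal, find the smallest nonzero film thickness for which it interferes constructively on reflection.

78.5 nm

Ray reflecting at the top interface goes from n = 1.0 toward n = 1.44: a half-wave phase shift.
Bottom surface (1.44 → 1.33): reflection off a lower-index medium gives no phase shift.
Exactly one π shift → a net half-wave offset.
For maximum reflection here: 2 n t cos θ_r = (m + ½) λ.
Snell's law: 1.0 sin 37.0° = 1.44 sin θ_r → sin θ_r = 0.418, cos θ_r = 0.908.
Minimum at m = 0: t = λ / (4 n cos θ_r) = 411 / (4 × 1.44 × 0.908) = 78.5 nm.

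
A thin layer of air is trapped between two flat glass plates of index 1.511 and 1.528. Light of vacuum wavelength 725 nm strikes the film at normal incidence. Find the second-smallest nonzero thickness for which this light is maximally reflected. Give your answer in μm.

Top surface (1.511 → 1.0): reflection off a lower-index medium gives no phase shift.
Ray reflecting at the bottom interface goes from n = 1.0 toward n = 1.528: a half-wave phase shift.
Net: one phase inversion between the two reflected rays.
For bright reflection here: 2 n t = (m + ½) λ.
The second-smallest nonzero thickness corresponds to m = 1: t = (m + ½) λ / (2 n) = 1.50 × 725 / (2 × 1.0) = 544 nm.

0.544 μm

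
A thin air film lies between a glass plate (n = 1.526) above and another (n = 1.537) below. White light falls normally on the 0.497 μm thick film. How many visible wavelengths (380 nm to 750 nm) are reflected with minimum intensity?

1

Ray reflecting at the top interface goes from n = 1.526 toward n = 1.0: no phase shift.
At the lower boundary (n = 1.0 to n = 1.537) the reflected ray undergoes a half-wave phase shift.
Net: one phase inversion between the two reflected rays.
So the condition for destructive reflection is 2 n t = m λ.
λ = 2 n t / m = 994 / m nm.
m=1: 994 nm (IR); m=2: 497 nm (visible); m=3: 331 nm (UV).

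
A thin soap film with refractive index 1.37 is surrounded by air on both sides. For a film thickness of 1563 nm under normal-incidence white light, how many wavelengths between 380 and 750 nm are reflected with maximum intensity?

5

At the upper boundary (n = 1.0 to n = 1.37) the reflected ray undergoes a half-wave phase shift.
Ray reflecting at the bottom interface goes from n = 1.37 toward n = 1.0: no phase shift.
The two reflections differ by half a wavelength.
With one net inversion, constructive interference in reflection requires 2 n t = (m + ½) λ.
λ = 2 n t / (m + ½) = 4283 / (m + ½) nm.
m=5: 779 nm (IR); m=6: 659 nm (visible); m=7: 571 nm (visible); m=8: 504 nm (visible); m=9: 451 nm (visible); m=10: 408 nm (visible); m=11: 372 nm (UV).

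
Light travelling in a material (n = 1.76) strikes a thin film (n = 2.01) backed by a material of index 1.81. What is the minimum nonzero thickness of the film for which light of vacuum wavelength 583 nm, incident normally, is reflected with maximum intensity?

72.5 nm

Top surface (1.76 → 2.01): reflection off a higher-index medium gives a half-wave phase shift.
Ray reflecting at the bottom interface goes from n = 2.01 toward n = 1.81: no phase shift.
Exactly one π shift → a net half-wave offset.
With one net inversion, constructive interference in reflection requires 2 n t = (m + ½) λ.
Minimum at m = 0: t = λ / (4 n) = 583 / (4 × 2.01) = 72.5 nm.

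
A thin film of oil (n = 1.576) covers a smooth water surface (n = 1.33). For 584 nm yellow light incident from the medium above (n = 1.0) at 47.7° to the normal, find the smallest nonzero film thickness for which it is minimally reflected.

Top surface (1.0 → 1.576): reflection off a higher-index medium gives a half-wave phase shift.
At the lower boundary (n = 1.576 to n = 1.33) the reflected ray undergoes no phase shift.
Exactly one π shift → a net half-wave offset.
For dark reflection here: 2 n t cos θ_r = m λ.
Snell's law: 1.0 sin 47.7° = 1.576 sin θ_r → sin θ_r = 0.469, cos θ_r = 0.883.
Minimum nonzero at m = 1: t = λ / (2 n cos θ_r) = 584 / (2 × 1.576 × 0.883) = 210 nm.

210 nm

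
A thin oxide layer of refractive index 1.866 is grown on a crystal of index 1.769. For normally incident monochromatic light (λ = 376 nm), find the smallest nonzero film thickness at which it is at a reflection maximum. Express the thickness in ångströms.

At the upper boundary (n = 1.0 to n = 1.866) the reflected ray undergoes a half-wave phase shift.
Bottom surface (1.866 → 1.769): reflection off a lower-index medium gives no phase shift.
The two reflections differ by half a wavelength.
For bright reflection here: 2 n t = (m + ½) λ.
Minimum at m = 0: t = λ / (4 n) = 376 / (4 × 1.866) = 50.4 nm.

504 Å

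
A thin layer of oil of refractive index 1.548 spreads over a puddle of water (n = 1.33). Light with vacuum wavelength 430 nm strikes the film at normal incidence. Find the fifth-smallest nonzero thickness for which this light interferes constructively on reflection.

625 nm

Ray reflecting at the top interface goes from n = 1.0 toward n = 1.548: a half-wave phase shift.
At the lower boundary (n = 1.548 to n = 1.33) the reflected ray undergoes no phase shift.
Exactly one π shift → a net half-wave offset.
So the condition for constructive reflection is 2 n t = (m + ½) λ.
The fifth-smallest nonzero thickness corresponds to m = 4: t = (m + ½) λ / (2 n) = 4.50 × 430 / (2 × 1.548) = 625 nm.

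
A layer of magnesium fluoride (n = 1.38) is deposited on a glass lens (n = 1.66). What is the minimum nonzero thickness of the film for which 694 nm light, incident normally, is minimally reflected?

At the upper boundary (n = 1.0 to n = 1.38) the reflected ray undergoes a half-wave phase shift.
Ray reflecting at the bottom interface goes from n = 1.38 toward n = 1.66: a half-wave phase shift.
Zero or two π shifts → no net half-wave offset.
For minimum reflection here: 2 n t = (m + ½) λ.
Minimum at m = 0: t = λ / (4 n) = 694 / (4 × 1.38) = 126 nm.

126 nm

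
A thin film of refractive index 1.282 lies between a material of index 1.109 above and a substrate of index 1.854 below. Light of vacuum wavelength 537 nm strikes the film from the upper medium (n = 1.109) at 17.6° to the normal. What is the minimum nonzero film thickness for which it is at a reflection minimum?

Ray reflecting at the top interface goes from n = 1.109 toward n = 1.282: a half-wave phase shift.
Bottom surface (1.282 → 1.854): reflection off a higher-index medium gives a half-wave phase shift.
Zero or two π shifts → no net half-wave offset.
With no net inversion, destructive interference in reflection requires 2 n t cos θ_r = (m + ½) λ.
Snell's law: 1.109 sin 17.6° = 1.282 sin θ_r → sin θ_r = 0.262, cos θ_r = 0.965.
Minimum at m = 0: t = λ / (4 n cos θ_r) = 537 / (4 × 1.282 × 0.965) = 108 nm.

108 nm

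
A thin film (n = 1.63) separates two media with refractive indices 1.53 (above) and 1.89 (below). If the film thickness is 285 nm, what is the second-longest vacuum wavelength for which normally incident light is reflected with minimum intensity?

619 nm

Ray reflecting at the top interface goes from n = 1.53 toward n = 1.63: a half-wave phase shift.
Bottom surface (1.63 → 1.89): reflection off a higher-index medium gives a half-wave phase shift.
Net: no relative phase inversion (both shifts match).
For weak reflection here: 2 n t = (m + ½) λ.
λ = 2 n t / (m + ½). The second-longest wavelength is m = 1: λ = 2 × 1.63 × 285 / 1.50 = 619 nm.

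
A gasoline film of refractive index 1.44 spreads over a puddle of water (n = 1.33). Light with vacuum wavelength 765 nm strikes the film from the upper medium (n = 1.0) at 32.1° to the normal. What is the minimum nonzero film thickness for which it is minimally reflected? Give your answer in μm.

0.286 μm

Top surface (1.0 → 1.44): reflection off a higher-index medium gives a half-wave phase shift.
At the lower boundary (n = 1.44 to n = 1.33) the reflected ray undergoes no phase shift.
Net: one phase inversion between the two reflected rays.
So the condition for destructive reflection is 2 n t cos θ_r = m λ.
Snell's law: 1.0 sin 32.1° = 1.44 sin θ_r → sin θ_r = 0.369, cos θ_r = 0.929.
Minimum nonzero at m = 1: t = λ / (2 n cos θ_r) = 765 / (2 × 1.44 × 0.929) = 286 nm.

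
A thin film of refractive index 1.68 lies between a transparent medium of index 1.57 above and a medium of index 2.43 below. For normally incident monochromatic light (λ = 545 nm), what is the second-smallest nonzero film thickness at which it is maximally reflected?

Ray reflecting at the top interface goes from n = 1.57 toward n = 1.68: a half-wave phase shift.
Ray reflecting at the bottom interface goes from n = 1.68 toward n = 2.43: a half-wave phase shift.
Net: no relative phase inversion (both shifts match).
So the condition for constructive reflection is 2 n t = m λ.
The second-smallest nonzero thickness corresponds to m = 2: t = m λ / (2 n) = 2.00 × 545 / (2 × 1.68) = 324 nm.

324 nm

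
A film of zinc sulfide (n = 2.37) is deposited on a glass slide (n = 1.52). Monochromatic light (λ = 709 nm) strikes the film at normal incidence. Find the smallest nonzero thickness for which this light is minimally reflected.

150 nm

Top surface (1.0 → 2.37): reflection off a higher-index medium gives a half-wave phase shift.
Bottom surface (2.37 → 1.52): reflection off a lower-index medium gives no phase shift.
Net: one phase inversion between the two reflected rays.
With one net inversion, destructive interference in reflection requires 2 n t = m λ.
The smallest nonzero thickness corresponds to m = 1: t = m λ / (2 n) = 1.00 × 709 / (2 × 2.37) = 150 nm.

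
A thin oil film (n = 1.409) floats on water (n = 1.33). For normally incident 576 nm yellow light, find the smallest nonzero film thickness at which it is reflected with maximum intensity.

Top surface (1.0 → 1.409): reflection off a higher-index medium gives a half-wave phase shift.
At the lower boundary (n = 1.409 to n = 1.33) the reflected ray undergoes no phase shift.
Net: one phase inversion between the two reflected rays.
With one net inversion, constructive interference in reflection requires 2 n t = (m + ½) λ.
Minimum at m = 0: t = λ / (4 n) = 576 / (4 × 1.409) = 102 nm.

102 nm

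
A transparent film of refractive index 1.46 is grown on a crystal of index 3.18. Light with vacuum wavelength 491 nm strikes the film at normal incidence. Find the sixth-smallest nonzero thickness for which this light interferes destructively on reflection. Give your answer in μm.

At the upper boundary (n = 1.0 to n = 1.46) the reflected ray undergoes a half-wave phase shift.
Ray reflecting at the bottom interface goes from n = 1.46 toward n = 3.18: a half-wave phase shift.
The two reflections carry the same phase change, so no net offset.
With no net inversion, destructive interference in reflection requires 2 n t = (m + ½) λ.
The sixth-smallest nonzero thickness corresponds to m = 5: t = (m + ½) λ / (2 n) = 5.50 × 491 / (2 × 1.46) = 925 nm.

0.925 μm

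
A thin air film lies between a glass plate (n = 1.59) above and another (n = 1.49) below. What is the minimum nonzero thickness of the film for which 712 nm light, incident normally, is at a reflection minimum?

356 nm

At the upper boundary (n = 1.59 to n = 1.0) the reflected ray undergoes no phase shift.
Ray reflecting at the bottom interface goes from n = 1.0 toward n = 1.49: a half-wave phase shift.
Net: one phase inversion between the two reflected rays.
With one net inversion, destructive interference in reflection requires 2 n t = m λ.
Minimum nonzero at m = 1: t = λ / (2 n) = 712 / (2 × 1.0) = 356 nm.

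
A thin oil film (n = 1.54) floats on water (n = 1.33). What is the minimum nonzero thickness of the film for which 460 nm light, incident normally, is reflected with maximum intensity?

74.7 nm

Ray reflecting at the top interface goes from n = 1.0 toward n = 1.54: a half-wave phase shift.
Bottom surface (1.54 → 1.33): reflection off a lower-index medium gives no phase shift.
Exactly one π shift → a net half-wave offset.
So the condition for constructive reflection is 2 n t = (m + ½) λ.
Minimum at m = 0: t = λ / (4 n) = 460 / (4 × 1.54) = 74.7 nm.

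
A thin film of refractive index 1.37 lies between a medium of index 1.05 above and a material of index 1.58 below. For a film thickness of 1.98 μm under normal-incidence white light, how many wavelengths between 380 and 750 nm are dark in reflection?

7

Top surface (1.05 → 1.37): reflection off a higher-index medium gives a half-wave phase shift.
Ray reflecting at the bottom interface goes from n = 1.37 toward n = 1.58: a half-wave phase shift.
Net: no relative phase inversion (both shifts match).
With no net inversion, destructive interference in reflection requires 2 n t = (m + ½) λ.
λ = 2 n t / (m + ½) = 5425 / (m + ½) nm.
m=6: 835 nm (IR); m=7: 723 nm (visible); m=8: 638 nm (visible); m=9: 571 nm (visible); m=10: 517 nm (visible); m=11: 472 nm (visible); m=12: 434 nm (visible); m=13: 402 nm (visible); m=14: 374 nm (UV).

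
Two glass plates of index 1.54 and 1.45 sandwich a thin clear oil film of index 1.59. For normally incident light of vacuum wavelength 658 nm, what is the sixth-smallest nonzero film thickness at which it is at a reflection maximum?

1138 nm

Top surface (1.54 → 1.59): reflection off a higher-index medium gives a half-wave phase shift.
At the lower boundary (n = 1.59 to n = 1.45) the reflected ray undergoes no phase shift.
Net: one phase inversion between the two reflected rays.
For maximum reflection here: 2 n t = (m + ½) λ.
The sixth-smallest nonzero thickness corresponds to m = 5: t = (m + ½) λ / (2 n) = 5.50 × 658 / (2 × 1.59) = 1138 nm.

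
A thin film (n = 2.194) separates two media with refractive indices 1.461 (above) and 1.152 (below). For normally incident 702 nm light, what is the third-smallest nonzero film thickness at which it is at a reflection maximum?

Top surface (1.461 → 2.194): reflection off a higher-index medium gives a half-wave phase shift.
At the lower boundary (n = 2.194 to n = 1.152) the reflected ray undergoes no phase shift.
Net: one phase inversion between the two reflected rays.
For maximum reflection here: 2 n t = (m + ½) λ.
The third-smallest nonzero thickness corresponds to m = 2: t = (m + ½) λ / (2 n) = 2.50 × 702 / (2 × 2.194) = 400 nm.

400 nm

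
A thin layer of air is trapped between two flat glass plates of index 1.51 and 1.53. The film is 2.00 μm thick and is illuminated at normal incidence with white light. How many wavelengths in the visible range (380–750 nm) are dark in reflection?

Top surface (1.51 → 1.0): reflection off a lower-index medium gives no phase shift.
At the lower boundary (n = 1.0 to n = 1.53) the reflected ray undergoes a half-wave phase shift.
Exactly one π shift → a net half-wave offset.
With one net inversion, destructive interference in reflection requires 2 n t = m λ.
λ = 2 n t / m = 4000 / m nm.
m=5: 800 nm (IR); m=6: 667 nm (visible); m=7: 571 nm (visible); m=8: 500 nm (visible); m=9: 444 nm (visible); m=10: 400 nm (visible); m=11: 364 nm (UV).

5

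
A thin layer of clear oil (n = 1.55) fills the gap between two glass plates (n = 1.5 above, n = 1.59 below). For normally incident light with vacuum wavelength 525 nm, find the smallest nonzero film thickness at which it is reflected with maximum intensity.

169 nm

Top surface (1.5 → 1.55): reflection off a higher-index medium gives a half-wave phase shift.
Ray reflecting at the bottom interface goes from n = 1.55 toward n = 1.59: a half-wave phase shift.
Net: no relative phase inversion (both shifts match).
With no net inversion, constructive interference in reflection requires 2 n t = m λ.
Minimum nonzero at m = 1: t = λ / (2 n) = 525 / (2 × 1.55) = 169 nm.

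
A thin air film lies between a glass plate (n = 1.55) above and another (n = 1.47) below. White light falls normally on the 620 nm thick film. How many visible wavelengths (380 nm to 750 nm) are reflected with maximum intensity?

1

At the upper boundary (n = 1.55 to n = 1.0) the reflected ray undergoes no phase shift.
Ray reflecting at the bottom interface goes from n = 1.0 toward n = 1.47: a half-wave phase shift.
Exactly one π shift → a net half-wave offset.
With one net inversion, constructive interference in reflection requires 2 n t = (m + ½) λ.
λ = 2 n t / (m + ½) = 1240 / (m + ½) nm.
m=1: 827 nm (IR); m=2: 496 nm (visible); m=3: 354 nm (UV).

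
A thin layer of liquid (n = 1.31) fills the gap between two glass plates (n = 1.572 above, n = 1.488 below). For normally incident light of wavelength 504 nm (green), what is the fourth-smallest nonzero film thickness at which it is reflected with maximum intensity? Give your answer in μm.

At the upper boundary (n = 1.572 to n = 1.31) the reflected ray undergoes no phase shift.
Bottom surface (1.31 → 1.488): reflection off a higher-index medium gives a half-wave phase shift.
Exactly one π shift → a net half-wave offset.
So the condition for constructive reflection is 2 n t = (m + ½) λ.
The fourth-smallest nonzero thickness corresponds to m = 3: t = (m + ½) λ / (2 n) = 3.50 × 504 / (2 × 1.31) = 673 nm.

0.673 μm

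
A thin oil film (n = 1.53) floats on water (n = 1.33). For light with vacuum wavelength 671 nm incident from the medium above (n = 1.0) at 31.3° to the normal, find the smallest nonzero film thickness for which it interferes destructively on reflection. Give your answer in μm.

0.233 μm

At the upper boundary (n = 1.0 to n = 1.53) the reflected ray undergoes a half-wave phase shift.
Ray reflecting at the bottom interface goes from n = 1.53 toward n = 1.33: no phase shift.
The two reflections differ by half a wavelength.
For weak reflection here: 2 n t cos θ_r = m λ.
Snell's law: 1.0 sin 31.3° = 1.53 sin θ_r → sin θ_r = 0.340, cos θ_r = 0.941.
Minimum nonzero at m = 1: t = λ / (2 n cos θ_r) = 671 / (2 × 1.53 × 0.941) = 233 nm.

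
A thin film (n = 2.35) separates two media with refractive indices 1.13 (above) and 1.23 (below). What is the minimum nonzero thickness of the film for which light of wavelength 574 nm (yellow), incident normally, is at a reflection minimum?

Top surface (1.13 → 2.35): reflection off a higher-index medium gives a half-wave phase shift.
At the lower boundary (n = 2.35 to n = 1.23) the reflected ray undergoes no phase shift.
Net: one phase inversion between the two reflected rays.
So the condition for destructive reflection is 2 n t = m λ.
Minimum nonzero at m = 1: t = λ / (2 n) = 574 / (2 × 2.35) = 122 nm.

122 nm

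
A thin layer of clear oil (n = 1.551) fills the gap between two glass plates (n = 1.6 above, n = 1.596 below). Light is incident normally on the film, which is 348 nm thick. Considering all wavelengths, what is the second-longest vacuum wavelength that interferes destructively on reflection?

540 nm

Top surface (1.6 → 1.551): reflection off a lower-index medium gives no phase shift.
Bottom surface (1.551 → 1.596): reflection off a higher-index medium gives a half-wave phase shift.
Exactly one π shift → a net half-wave offset.
So the condition for destructive reflection is 2 n t = m λ.
λ = 2 n t / m. The second-longest wavelength is m = 2: λ = 2 × 1.551 × 348 / 2.00 = 540 nm.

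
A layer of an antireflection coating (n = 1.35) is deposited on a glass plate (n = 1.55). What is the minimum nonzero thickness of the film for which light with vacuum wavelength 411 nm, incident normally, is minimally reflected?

Ray reflecting at the top interface goes from n = 1.0 toward n = 1.35: a half-wave phase shift.
Bottom surface (1.35 → 1.55): reflection off a higher-index medium gives a half-wave phase shift.
Net: no relative phase inversion (both shifts match).
So the condition for destructive reflection is 2 n t = (m + ½) λ.
Minimum at m = 0: t = λ / (4 n) = 411 / (4 × 1.35) = 76.1 nm.

76.1 nm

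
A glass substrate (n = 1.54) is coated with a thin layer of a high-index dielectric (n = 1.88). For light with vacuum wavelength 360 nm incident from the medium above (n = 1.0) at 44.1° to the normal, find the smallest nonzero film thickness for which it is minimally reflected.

103 nm

Ray reflecting at the top interface goes from n = 1.0 toward n = 1.88: a half-wave phase shift.
Bottom surface (1.88 → 1.54): reflection off a lower-index medium gives no phase shift.
Net: one phase inversion between the two reflected rays.
So the condition for destructive reflection is 2 n t cos θ_r = m λ.
Snell's law: 1.0 sin 44.1° = 1.88 sin θ_r → sin θ_r = 0.370, cos θ_r = 0.929.
Minimum nonzero at m = 1: t = λ / (2 n cos θ_r) = 360 / (2 × 1.88 × 0.929) = 103 nm.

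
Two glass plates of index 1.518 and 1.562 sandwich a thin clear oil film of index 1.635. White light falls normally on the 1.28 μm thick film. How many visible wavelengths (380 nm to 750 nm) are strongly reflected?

At the upper boundary (n = 1.518 to n = 1.635) the reflected ray undergoes a half-wave phase shift.
Ray reflecting at the bottom interface goes from n = 1.635 toward n = 1.562: no phase shift.
Net: one phase inversion between the two reflected rays.
For bright reflection here: 2 n t = (m + ½) λ.
λ = 2 n t / (m + ½) = 4186 / (m + ½) nm.
m=5: 761 nm (IR); m=6: 644 nm (visible); m=7: 558 nm (visible); m=8: 492 nm (visible); m=9: 441 nm (visible); m=10: 399 nm (visible); m=11: 364 nm (UV).

5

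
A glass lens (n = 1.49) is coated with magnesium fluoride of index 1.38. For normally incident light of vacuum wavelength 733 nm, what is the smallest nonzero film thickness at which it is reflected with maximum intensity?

At the upper boundary (n = 1.0 to n = 1.38) the reflected ray undergoes a half-wave phase shift.
Bottom surface (1.38 → 1.49): reflection off a higher-index medium gives a half-wave phase shift.
The two reflections carry the same phase change, so no net offset.
So the condition for constructive reflection is 2 n t = m λ.
The smallest nonzero thickness corresponds to m = 1: t = m λ / (2 n) = 1.00 × 733 / (2 × 1.38) = 266 nm.

266 nm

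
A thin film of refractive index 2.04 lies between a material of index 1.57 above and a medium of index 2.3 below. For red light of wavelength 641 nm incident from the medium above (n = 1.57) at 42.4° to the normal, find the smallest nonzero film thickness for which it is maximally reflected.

184 nm

Ray reflecting at the top interface goes from n = 1.57 toward n = 2.04: a half-wave phase shift.
At the lower boundary (n = 2.04 to n = 2.3) the reflected ray undergoes a half-wave phase shift.
The two reflections carry the same phase change, so no net offset.
So the condition for constructive reflection is 2 n t cos θ_r = m λ.
Snell's law: 1.57 sin 42.4° = 2.04 sin θ_r → sin θ_r = 0.519, cos θ_r = 0.855.
Minimum nonzero at m = 1: t = λ / (2 n cos θ_r) = 641 / (2 × 2.04 × 0.855) = 184 nm.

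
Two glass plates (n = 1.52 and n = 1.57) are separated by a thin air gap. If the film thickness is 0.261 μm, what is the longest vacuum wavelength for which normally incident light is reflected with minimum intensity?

522 nm

At the upper boundary (n = 1.52 to n = 1.0) the reflected ray undergoes no phase shift.
Bottom surface (1.0 → 1.57): reflection off a higher-index medium gives a half-wave phase shift.
Exactly one π shift → a net half-wave offset.
With one net inversion, destructive interference in reflection requires 2 n t = m λ.
λ = 2 n t / m. The longest wavelength is m = 1: λ = 2 × 1.0 × 261 / 1.00 = 522 nm.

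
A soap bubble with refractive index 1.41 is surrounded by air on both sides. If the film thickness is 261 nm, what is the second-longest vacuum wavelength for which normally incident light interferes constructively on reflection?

491 nm

Ray reflecting at the top interface goes from n = 1.0 toward n = 1.41: a half-wave phase shift.
Bottom surface (1.41 → 1.0): reflection off a lower-index medium gives no phase shift.
Net: one phase inversion between the two reflected rays.
With one net inversion, constructive interference in reflection requires 2 n t = (m + ½) λ.
λ = 2 n t / (m + ½). The second-longest wavelength is m = 1: λ = 2 × 1.41 × 261 / 1.50 = 491 nm.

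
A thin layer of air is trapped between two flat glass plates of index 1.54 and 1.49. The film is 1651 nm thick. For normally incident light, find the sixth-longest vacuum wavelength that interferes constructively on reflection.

600 nm

Ray reflecting at the top interface goes from n = 1.54 toward n = 1.0: no phase shift.
At the lower boundary (n = 1.0 to n = 1.49) the reflected ray undergoes a half-wave phase shift.
The two reflections differ by half a wavelength.
So the condition for constructive reflection is 2 n t = (m + ½) λ.
λ = 2 n t / (m + ½). The sixth-longest wavelength is m = 5: λ = 2 × 1.0 × 1651 / 5.50 = 600 nm.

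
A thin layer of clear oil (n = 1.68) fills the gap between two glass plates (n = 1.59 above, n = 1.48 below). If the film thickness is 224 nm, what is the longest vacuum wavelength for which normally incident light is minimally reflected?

753 nm

Ray reflecting at the top interface goes from n = 1.59 toward n = 1.68: a half-wave phase shift.
Bottom surface (1.68 → 1.48): reflection off a lower-index medium gives no phase shift.
Net: one phase inversion between the two reflected rays.
So the condition for destructive reflection is 2 n t = m λ.
λ = 2 n t / m. The longest wavelength is m = 1: λ = 2 × 1.68 × 224 / 1.00 = 753 nm.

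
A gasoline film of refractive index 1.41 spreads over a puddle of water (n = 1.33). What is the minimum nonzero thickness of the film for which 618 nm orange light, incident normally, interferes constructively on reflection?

110 nm

Top surface (1.0 → 1.41): reflection off a higher-index medium gives a half-wave phase shift.
Bottom surface (1.41 → 1.33): reflection off a lower-index medium gives no phase shift.
The two reflections differ by half a wavelength.
With one net inversion, constructive interference in reflection requires 2 n t = (m + ½) λ.
Minimum at m = 0: t = λ / (4 n) = 618 / (4 × 1.41) = 110 nm.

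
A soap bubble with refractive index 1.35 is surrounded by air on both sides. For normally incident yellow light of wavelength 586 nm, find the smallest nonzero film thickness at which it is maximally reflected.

109 nm

At the upper boundary (n = 1.0 to n = 1.35) the reflected ray undergoes a half-wave phase shift.
At the lower boundary (n = 1.35 to n = 1.0) the reflected ray undergoes no phase shift.
The two reflections differ by half a wavelength.
With one net inversion, constructive interference in reflection requires 2 n t = (m + ½) λ.
Minimum at m = 0: t = λ / (4 n) = 586 / (4 × 1.35) = 109 nm.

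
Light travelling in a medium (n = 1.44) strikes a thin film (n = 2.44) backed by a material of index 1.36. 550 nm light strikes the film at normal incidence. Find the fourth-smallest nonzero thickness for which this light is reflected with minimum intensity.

Ray reflecting at the top interface goes from n = 1.44 toward n = 2.44: a half-wave phase shift.
Bottom surface (2.44 → 1.36): reflection off a lower-index medium gives no phase shift.
Net: one phase inversion between the two reflected rays.
With one net inversion, destructive interference in reflection requires 2 n t = m λ.
The fourth-smallest nonzero thickness corresponds to m = 4: t = m λ / (2 n) = 4.00 × 550 / (2 × 2.44) = 451 nm.

451 nm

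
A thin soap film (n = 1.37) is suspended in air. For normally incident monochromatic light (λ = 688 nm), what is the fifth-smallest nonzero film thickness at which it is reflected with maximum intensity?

At the upper boundary (n = 1.0 to n = 1.37) the reflected ray undergoes a half-wave phase shift.
Ray reflecting at the bottom interface goes from n = 1.37 toward n = 1.0: no phase shift.
The two reflections differ by half a wavelength.
With one net inversion, constructive interference in reflection requires 2 n t = (m + ½) λ.
The fifth-smallest nonzero thickness corresponds to m = 4: t = (m + ½) λ / (2 n) = 4.50 × 688 / (2 × 1.37) = 1130 nm.

1130 nm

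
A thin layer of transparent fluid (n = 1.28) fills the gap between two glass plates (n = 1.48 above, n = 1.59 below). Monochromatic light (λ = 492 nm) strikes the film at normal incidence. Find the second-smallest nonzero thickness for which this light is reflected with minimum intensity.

384 nm

Ray reflecting at the top interface goes from n = 1.48 toward n = 1.28: no phase shift.
Ray reflecting at the bottom interface goes from n = 1.28 toward n = 1.59: a half-wave phase shift.
Net: one phase inversion between the two reflected rays.
With one net inversion, destructive interference in reflection requires 2 n t = m λ.
The second-smallest nonzero thickness corresponds to m = 2: t = m λ / (2 n) = 2.00 × 492 / (2 × 1.28) = 384 nm.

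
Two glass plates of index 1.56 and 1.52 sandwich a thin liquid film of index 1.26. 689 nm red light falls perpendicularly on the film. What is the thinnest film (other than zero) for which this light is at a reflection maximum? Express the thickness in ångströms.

1367 Å

Ray reflecting at the top interface goes from n = 1.56 toward n = 1.26: no phase shift.
Ray reflecting at the bottom interface goes from n = 1.26 toward n = 1.52: a half-wave phase shift.
The two reflections differ by half a wavelength.
So the condition for constructive reflection is 2 n t = (m + ½) λ.
Minimum at m = 0: t = λ / (4 n) = 689 / (4 × 1.26) = 137 nm.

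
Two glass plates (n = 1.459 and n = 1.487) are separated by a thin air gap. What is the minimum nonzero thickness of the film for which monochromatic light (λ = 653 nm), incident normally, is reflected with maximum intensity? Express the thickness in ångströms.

1633 Å

Top surface (1.459 → 1.0): reflection off a lower-index medium gives no phase shift.
Bottom surface (1.0 → 1.487): reflection off a higher-index medium gives a half-wave phase shift.
The two reflections differ by half a wavelength.
With one net inversion, constructive interference in reflection requires 2 n t = (m + ½) λ.
Minimum at m = 0: t = λ / (4 n) = 653 / (4 × 1.0) = 163 nm.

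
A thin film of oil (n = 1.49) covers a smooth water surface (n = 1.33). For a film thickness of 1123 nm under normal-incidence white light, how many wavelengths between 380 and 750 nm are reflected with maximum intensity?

5

Ray reflecting at the top interface goes from n = 1.0 toward n = 1.49: a half-wave phase shift.
Bottom surface (1.49 → 1.33): reflection off a lower-index medium gives no phase shift.
Exactly one π shift → a net half-wave offset.
So the condition for constructive reflection is 2 n t = (m + ½) λ.
λ = 2 n t / (m + ½) = 3347 / (m + ½) nm.
m=3: 956 nm (IR); m=4: 744 nm (visible); m=5: 608 nm (visible); m=6: 515 nm (visible); m=7: 446 nm (visible); m=8: 394 nm (visible); m=9: 352 nm (UV).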